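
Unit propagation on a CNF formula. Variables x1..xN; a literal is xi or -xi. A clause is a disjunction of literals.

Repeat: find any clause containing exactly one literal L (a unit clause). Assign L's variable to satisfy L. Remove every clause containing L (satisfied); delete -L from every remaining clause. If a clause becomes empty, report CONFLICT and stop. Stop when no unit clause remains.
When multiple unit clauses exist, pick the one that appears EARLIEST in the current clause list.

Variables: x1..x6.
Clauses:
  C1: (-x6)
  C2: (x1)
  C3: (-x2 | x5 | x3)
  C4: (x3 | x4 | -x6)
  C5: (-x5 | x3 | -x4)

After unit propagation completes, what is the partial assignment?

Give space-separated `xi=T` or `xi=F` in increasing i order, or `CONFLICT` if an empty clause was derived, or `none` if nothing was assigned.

unit clause [-6] forces x6=F; simplify:
  satisfied 2 clause(s); 3 remain; assigned so far: [6]
unit clause [1] forces x1=T; simplify:
  satisfied 1 clause(s); 2 remain; assigned so far: [1, 6]

Answer: x1=T x6=F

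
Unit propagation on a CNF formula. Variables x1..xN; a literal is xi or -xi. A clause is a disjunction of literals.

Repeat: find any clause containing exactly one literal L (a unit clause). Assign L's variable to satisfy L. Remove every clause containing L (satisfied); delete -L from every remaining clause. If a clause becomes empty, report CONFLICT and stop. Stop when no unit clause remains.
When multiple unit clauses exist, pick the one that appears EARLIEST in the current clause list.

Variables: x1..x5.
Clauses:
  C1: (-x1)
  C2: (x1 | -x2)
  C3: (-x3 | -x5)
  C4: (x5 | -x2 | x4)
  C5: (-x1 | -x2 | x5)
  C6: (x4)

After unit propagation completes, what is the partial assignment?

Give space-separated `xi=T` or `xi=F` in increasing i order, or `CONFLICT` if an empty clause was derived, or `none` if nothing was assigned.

unit clause [-1] forces x1=F; simplify:
  drop 1 from [1, -2] -> [-2]
  satisfied 2 clause(s); 4 remain; assigned so far: [1]
unit clause [-2] forces x2=F; simplify:
  satisfied 2 clause(s); 2 remain; assigned so far: [1, 2]
unit clause [4] forces x4=T; simplify:
  satisfied 1 clause(s); 1 remain; assigned so far: [1, 2, 4]

Answer: x1=F x2=F x4=T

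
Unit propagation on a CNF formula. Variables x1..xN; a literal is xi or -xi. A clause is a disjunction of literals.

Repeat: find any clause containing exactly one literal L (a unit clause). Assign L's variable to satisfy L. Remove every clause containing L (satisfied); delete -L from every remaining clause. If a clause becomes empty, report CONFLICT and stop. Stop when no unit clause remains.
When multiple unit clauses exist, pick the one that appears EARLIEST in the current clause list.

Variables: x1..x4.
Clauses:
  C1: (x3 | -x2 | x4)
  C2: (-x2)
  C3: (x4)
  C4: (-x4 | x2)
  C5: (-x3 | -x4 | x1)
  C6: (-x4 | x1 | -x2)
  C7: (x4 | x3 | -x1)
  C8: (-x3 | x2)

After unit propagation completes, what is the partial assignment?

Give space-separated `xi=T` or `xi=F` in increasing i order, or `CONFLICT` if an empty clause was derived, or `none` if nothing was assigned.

unit clause [-2] forces x2=F; simplify:
  drop 2 from [-4, 2] -> [-4]
  drop 2 from [-3, 2] -> [-3]
  satisfied 3 clause(s); 5 remain; assigned so far: [2]
unit clause [4] forces x4=T; simplify:
  drop -4 from [-4] -> [] (empty!)
  drop -4 from [-3, -4, 1] -> [-3, 1]
  satisfied 2 clause(s); 3 remain; assigned so far: [2, 4]
CONFLICT (empty clause)

Answer: CONFLICT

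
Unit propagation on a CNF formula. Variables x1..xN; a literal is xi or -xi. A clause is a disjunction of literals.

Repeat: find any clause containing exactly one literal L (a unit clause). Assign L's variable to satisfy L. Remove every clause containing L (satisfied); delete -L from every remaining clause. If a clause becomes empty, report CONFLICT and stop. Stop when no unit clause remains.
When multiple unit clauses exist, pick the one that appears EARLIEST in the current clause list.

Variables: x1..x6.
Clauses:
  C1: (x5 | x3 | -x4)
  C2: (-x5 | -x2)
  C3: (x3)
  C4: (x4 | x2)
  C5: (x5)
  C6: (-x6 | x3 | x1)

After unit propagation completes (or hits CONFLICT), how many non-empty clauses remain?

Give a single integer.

Answer: 0

Derivation:
unit clause [3] forces x3=T; simplify:
  satisfied 3 clause(s); 3 remain; assigned so far: [3]
unit clause [5] forces x5=T; simplify:
  drop -5 from [-5, -2] -> [-2]
  satisfied 1 clause(s); 2 remain; assigned so far: [3, 5]
unit clause [-2] forces x2=F; simplify:
  drop 2 from [4, 2] -> [4]
  satisfied 1 clause(s); 1 remain; assigned so far: [2, 3, 5]
unit clause [4] forces x4=T; simplify:
  satisfied 1 clause(s); 0 remain; assigned so far: [2, 3, 4, 5]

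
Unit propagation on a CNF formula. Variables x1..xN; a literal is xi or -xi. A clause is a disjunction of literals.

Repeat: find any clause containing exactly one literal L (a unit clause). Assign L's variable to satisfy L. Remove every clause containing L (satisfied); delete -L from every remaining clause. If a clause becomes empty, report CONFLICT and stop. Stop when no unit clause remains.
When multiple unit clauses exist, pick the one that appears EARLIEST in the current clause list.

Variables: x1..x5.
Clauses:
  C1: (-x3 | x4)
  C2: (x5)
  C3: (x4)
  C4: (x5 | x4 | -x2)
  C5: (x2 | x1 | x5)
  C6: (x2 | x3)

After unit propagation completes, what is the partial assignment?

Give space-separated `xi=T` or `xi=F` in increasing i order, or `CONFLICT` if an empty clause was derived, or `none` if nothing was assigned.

unit clause [5] forces x5=T; simplify:
  satisfied 3 clause(s); 3 remain; assigned so far: [5]
unit clause [4] forces x4=T; simplify:
  satisfied 2 clause(s); 1 remain; assigned so far: [4, 5]

Answer: x4=T x5=T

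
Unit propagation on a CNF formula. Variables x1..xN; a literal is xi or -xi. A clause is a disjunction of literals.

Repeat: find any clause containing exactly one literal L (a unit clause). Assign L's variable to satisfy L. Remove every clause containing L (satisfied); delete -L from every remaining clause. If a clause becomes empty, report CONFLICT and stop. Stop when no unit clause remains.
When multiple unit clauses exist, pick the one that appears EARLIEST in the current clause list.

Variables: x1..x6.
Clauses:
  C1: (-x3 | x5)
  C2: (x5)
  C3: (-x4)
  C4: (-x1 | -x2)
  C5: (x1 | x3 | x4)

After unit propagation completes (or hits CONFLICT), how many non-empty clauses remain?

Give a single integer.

unit clause [5] forces x5=T; simplify:
  satisfied 2 clause(s); 3 remain; assigned so far: [5]
unit clause [-4] forces x4=F; simplify:
  drop 4 from [1, 3, 4] -> [1, 3]
  satisfied 1 clause(s); 2 remain; assigned so far: [4, 5]

Answer: 2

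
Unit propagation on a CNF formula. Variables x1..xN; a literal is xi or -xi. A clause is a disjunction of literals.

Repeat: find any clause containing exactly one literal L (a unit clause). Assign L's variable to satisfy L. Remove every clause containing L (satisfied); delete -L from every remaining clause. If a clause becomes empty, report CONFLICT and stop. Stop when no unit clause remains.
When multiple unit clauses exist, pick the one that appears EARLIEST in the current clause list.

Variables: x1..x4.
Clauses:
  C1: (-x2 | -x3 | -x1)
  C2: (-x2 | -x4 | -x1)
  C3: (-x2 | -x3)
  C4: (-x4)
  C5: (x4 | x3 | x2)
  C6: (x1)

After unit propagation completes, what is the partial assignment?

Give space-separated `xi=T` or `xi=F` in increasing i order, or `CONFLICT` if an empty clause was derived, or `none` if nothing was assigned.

unit clause [-4] forces x4=F; simplify:
  drop 4 from [4, 3, 2] -> [3, 2]
  satisfied 2 clause(s); 4 remain; assigned so far: [4]
unit clause [1] forces x1=T; simplify:
  drop -1 from [-2, -3, -1] -> [-2, -3]
  satisfied 1 clause(s); 3 remain; assigned so far: [1, 4]

Answer: x1=T x4=F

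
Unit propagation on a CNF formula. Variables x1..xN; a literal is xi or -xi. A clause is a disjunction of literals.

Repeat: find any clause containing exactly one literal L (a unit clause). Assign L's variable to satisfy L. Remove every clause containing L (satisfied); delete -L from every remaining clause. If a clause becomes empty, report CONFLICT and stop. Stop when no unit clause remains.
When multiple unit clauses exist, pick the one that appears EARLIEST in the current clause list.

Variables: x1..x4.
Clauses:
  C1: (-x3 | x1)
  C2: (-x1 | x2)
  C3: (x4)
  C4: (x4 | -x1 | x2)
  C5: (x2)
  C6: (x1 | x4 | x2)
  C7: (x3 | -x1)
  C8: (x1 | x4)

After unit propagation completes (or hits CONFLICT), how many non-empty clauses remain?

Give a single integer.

Answer: 2

Derivation:
unit clause [4] forces x4=T; simplify:
  satisfied 4 clause(s); 4 remain; assigned so far: [4]
unit clause [2] forces x2=T; simplify:
  satisfied 2 clause(s); 2 remain; assigned so far: [2, 4]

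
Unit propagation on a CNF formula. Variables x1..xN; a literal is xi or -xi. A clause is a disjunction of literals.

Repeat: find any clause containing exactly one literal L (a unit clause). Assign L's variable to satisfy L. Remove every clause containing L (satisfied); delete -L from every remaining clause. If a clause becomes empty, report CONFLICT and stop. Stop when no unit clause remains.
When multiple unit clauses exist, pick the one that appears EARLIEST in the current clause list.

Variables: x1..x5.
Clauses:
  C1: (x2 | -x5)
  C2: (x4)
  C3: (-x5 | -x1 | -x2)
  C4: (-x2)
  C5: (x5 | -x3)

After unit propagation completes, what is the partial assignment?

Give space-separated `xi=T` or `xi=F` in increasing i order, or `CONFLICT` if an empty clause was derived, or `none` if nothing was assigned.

Answer: x2=F x3=F x4=T x5=F

Derivation:
unit clause [4] forces x4=T; simplify:
  satisfied 1 clause(s); 4 remain; assigned so far: [4]
unit clause [-2] forces x2=F; simplify:
  drop 2 from [2, -5] -> [-5]
  satisfied 2 clause(s); 2 remain; assigned so far: [2, 4]
unit clause [-5] forces x5=F; simplify:
  drop 5 from [5, -3] -> [-3]
  satisfied 1 clause(s); 1 remain; assigned so far: [2, 4, 5]
unit clause [-3] forces x3=F; simplify:
  satisfied 1 clause(s); 0 remain; assigned so far: [2, 3, 4, 5]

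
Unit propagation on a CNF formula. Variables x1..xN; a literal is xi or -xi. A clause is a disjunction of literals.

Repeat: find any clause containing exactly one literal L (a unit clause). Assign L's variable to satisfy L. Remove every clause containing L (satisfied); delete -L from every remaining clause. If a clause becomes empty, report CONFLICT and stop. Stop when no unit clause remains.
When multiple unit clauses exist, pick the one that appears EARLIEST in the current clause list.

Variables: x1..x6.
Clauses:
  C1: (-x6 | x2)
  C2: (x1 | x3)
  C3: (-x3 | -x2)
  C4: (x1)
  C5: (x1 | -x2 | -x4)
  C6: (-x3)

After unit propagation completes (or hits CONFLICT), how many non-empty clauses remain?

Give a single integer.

unit clause [1] forces x1=T; simplify:
  satisfied 3 clause(s); 3 remain; assigned so far: [1]
unit clause [-3] forces x3=F; simplify:
  satisfied 2 clause(s); 1 remain; assigned so far: [1, 3]

Answer: 1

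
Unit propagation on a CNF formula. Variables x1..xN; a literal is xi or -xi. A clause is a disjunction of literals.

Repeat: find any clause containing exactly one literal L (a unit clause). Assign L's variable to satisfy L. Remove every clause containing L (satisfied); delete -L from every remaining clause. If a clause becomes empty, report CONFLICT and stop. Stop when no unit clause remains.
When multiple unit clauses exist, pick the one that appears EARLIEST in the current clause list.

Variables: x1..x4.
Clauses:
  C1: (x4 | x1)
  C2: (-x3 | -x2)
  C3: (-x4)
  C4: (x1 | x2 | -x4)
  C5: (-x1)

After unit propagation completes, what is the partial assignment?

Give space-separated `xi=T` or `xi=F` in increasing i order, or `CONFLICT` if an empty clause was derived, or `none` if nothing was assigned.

Answer: CONFLICT

Derivation:
unit clause [-4] forces x4=F; simplify:
  drop 4 from [4, 1] -> [1]
  satisfied 2 clause(s); 3 remain; assigned so far: [4]
unit clause [1] forces x1=T; simplify:
  drop -1 from [-1] -> [] (empty!)
  satisfied 1 clause(s); 2 remain; assigned so far: [1, 4]
CONFLICT (empty clause)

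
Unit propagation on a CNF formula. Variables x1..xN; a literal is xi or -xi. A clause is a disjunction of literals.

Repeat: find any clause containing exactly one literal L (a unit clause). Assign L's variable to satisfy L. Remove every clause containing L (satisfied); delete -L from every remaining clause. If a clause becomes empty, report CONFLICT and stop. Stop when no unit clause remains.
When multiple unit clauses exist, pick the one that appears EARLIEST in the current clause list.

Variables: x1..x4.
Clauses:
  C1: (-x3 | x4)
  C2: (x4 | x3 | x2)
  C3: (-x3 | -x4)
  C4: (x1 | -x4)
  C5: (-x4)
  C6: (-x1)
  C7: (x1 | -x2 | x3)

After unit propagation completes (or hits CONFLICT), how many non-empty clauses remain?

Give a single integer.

Answer: 0

Derivation:
unit clause [-4] forces x4=F; simplify:
  drop 4 from [-3, 4] -> [-3]
  drop 4 from [4, 3, 2] -> [3, 2]
  satisfied 3 clause(s); 4 remain; assigned so far: [4]
unit clause [-3] forces x3=F; simplify:
  drop 3 from [3, 2] -> [2]
  drop 3 from [1, -2, 3] -> [1, -2]
  satisfied 1 clause(s); 3 remain; assigned so far: [3, 4]
unit clause [2] forces x2=T; simplify:
  drop -2 from [1, -2] -> [1]
  satisfied 1 clause(s); 2 remain; assigned so far: [2, 3, 4]
unit clause [-1] forces x1=F; simplify:
  drop 1 from [1] -> [] (empty!)
  satisfied 1 clause(s); 1 remain; assigned so far: [1, 2, 3, 4]
CONFLICT (empty clause)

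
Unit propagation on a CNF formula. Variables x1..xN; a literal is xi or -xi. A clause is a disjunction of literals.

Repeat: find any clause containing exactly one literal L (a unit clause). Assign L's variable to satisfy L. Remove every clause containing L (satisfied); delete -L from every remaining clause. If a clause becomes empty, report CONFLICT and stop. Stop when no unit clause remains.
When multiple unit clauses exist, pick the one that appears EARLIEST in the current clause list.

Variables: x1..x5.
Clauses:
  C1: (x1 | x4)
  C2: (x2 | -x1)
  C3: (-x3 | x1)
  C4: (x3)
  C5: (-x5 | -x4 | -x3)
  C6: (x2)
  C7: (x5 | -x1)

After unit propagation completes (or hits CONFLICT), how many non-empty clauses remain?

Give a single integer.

Answer: 0

Derivation:
unit clause [3] forces x3=T; simplify:
  drop -3 from [-3, 1] -> [1]
  drop -3 from [-5, -4, -3] -> [-5, -4]
  satisfied 1 clause(s); 6 remain; assigned so far: [3]
unit clause [1] forces x1=T; simplify:
  drop -1 from [2, -1] -> [2]
  drop -1 from [5, -1] -> [5]
  satisfied 2 clause(s); 4 remain; assigned so far: [1, 3]
unit clause [2] forces x2=T; simplify:
  satisfied 2 clause(s); 2 remain; assigned so far: [1, 2, 3]
unit clause [5] forces x5=T; simplify:
  drop -5 from [-5, -4] -> [-4]
  satisfied 1 clause(s); 1 remain; assigned so far: [1, 2, 3, 5]
unit clause [-4] forces x4=F; simplify:
  satisfied 1 clause(s); 0 remain; assigned so far: [1, 2, 3, 4, 5]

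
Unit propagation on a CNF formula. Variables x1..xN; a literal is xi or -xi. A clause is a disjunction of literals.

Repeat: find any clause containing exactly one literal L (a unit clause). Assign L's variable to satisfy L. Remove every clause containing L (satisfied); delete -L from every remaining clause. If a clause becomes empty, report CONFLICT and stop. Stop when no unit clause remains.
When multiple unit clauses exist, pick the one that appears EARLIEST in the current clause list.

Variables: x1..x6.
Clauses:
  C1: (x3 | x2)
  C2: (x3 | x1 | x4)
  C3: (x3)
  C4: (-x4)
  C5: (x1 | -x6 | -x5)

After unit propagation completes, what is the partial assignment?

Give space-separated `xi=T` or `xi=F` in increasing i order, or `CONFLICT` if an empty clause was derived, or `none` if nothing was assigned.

Answer: x3=T x4=F

Derivation:
unit clause [3] forces x3=T; simplify:
  satisfied 3 clause(s); 2 remain; assigned so far: [3]
unit clause [-4] forces x4=F; simplify:
  satisfied 1 clause(s); 1 remain; assigned so far: [3, 4]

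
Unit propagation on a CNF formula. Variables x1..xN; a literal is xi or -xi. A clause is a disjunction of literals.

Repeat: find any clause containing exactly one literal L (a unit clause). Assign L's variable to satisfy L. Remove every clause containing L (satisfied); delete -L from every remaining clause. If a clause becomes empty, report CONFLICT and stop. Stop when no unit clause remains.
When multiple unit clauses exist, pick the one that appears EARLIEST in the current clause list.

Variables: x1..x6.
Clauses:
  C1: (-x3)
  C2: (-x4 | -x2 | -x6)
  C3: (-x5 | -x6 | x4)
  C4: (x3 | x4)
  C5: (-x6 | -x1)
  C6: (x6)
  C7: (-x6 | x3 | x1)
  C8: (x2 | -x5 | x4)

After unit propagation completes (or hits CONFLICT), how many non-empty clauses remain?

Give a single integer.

Answer: 0

Derivation:
unit clause [-3] forces x3=F; simplify:
  drop 3 from [3, 4] -> [4]
  drop 3 from [-6, 3, 1] -> [-6, 1]
  satisfied 1 clause(s); 7 remain; assigned so far: [3]
unit clause [4] forces x4=T; simplify:
  drop -4 from [-4, -2, -6] -> [-2, -6]
  satisfied 3 clause(s); 4 remain; assigned so far: [3, 4]
unit clause [6] forces x6=T; simplify:
  drop -6 from [-2, -6] -> [-2]
  drop -6 from [-6, -1] -> [-1]
  drop -6 from [-6, 1] -> [1]
  satisfied 1 clause(s); 3 remain; assigned so far: [3, 4, 6]
unit clause [-2] forces x2=F; simplify:
  satisfied 1 clause(s); 2 remain; assigned so far: [2, 3, 4, 6]
unit clause [-1] forces x1=F; simplify:
  drop 1 from [1] -> [] (empty!)
  satisfied 1 clause(s); 1 remain; assigned so far: [1, 2, 3, 4, 6]
CONFLICT (empty clause)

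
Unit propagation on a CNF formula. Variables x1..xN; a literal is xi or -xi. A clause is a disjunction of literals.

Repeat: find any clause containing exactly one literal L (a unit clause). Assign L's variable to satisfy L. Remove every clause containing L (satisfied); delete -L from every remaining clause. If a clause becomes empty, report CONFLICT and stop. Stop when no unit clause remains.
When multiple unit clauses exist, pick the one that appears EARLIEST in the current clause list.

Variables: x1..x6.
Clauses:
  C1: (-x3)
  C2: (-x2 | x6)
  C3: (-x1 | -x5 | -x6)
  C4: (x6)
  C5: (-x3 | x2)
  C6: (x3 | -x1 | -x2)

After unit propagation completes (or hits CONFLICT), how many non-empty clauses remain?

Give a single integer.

Answer: 2

Derivation:
unit clause [-3] forces x3=F; simplify:
  drop 3 from [3, -1, -2] -> [-1, -2]
  satisfied 2 clause(s); 4 remain; assigned so far: [3]
unit clause [6] forces x6=T; simplify:
  drop -6 from [-1, -5, -6] -> [-1, -5]
  satisfied 2 clause(s); 2 remain; assigned so far: [3, 6]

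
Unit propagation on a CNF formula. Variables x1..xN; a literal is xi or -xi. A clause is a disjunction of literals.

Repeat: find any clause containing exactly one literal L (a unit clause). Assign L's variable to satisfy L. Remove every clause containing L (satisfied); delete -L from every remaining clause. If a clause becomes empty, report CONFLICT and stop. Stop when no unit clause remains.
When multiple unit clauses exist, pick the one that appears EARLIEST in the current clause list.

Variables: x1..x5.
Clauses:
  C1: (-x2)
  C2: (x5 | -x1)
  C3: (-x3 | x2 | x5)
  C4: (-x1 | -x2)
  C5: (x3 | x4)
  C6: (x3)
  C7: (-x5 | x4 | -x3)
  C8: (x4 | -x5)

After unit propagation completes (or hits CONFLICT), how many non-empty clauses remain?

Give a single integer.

unit clause [-2] forces x2=F; simplify:
  drop 2 from [-3, 2, 5] -> [-3, 5]
  satisfied 2 clause(s); 6 remain; assigned so far: [2]
unit clause [3] forces x3=T; simplify:
  drop -3 from [-3, 5] -> [5]
  drop -3 from [-5, 4, -3] -> [-5, 4]
  satisfied 2 clause(s); 4 remain; assigned so far: [2, 3]
unit clause [5] forces x5=T; simplify:
  drop -5 from [-5, 4] -> [4]
  drop -5 from [4, -5] -> [4]
  satisfied 2 clause(s); 2 remain; assigned so far: [2, 3, 5]
unit clause [4] forces x4=T; simplify:
  satisfied 2 clause(s); 0 remain; assigned so far: [2, 3, 4, 5]

Answer: 0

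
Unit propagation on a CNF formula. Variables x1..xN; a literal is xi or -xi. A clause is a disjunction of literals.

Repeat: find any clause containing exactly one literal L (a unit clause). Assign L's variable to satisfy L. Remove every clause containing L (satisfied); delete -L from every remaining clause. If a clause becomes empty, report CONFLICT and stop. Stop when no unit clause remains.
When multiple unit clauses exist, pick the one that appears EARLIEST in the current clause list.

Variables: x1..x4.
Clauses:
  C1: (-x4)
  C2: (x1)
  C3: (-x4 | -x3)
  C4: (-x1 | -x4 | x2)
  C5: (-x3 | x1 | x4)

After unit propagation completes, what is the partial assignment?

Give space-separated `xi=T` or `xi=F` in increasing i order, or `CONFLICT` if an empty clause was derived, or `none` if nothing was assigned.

unit clause [-4] forces x4=F; simplify:
  drop 4 from [-3, 1, 4] -> [-3, 1]
  satisfied 3 clause(s); 2 remain; assigned so far: [4]
unit clause [1] forces x1=T; simplify:
  satisfied 2 clause(s); 0 remain; assigned so far: [1, 4]

Answer: x1=T x4=F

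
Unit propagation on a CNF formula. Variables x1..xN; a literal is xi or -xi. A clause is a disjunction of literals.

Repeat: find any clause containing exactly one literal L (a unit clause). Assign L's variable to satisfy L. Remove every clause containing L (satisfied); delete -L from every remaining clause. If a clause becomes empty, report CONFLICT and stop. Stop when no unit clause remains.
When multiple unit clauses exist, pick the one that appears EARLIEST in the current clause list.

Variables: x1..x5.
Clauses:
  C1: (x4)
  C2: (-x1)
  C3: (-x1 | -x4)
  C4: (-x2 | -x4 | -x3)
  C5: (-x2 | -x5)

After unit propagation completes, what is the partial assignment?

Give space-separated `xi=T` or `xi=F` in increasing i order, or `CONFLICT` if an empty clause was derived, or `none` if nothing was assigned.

unit clause [4] forces x4=T; simplify:
  drop -4 from [-1, -4] -> [-1]
  drop -4 from [-2, -4, -3] -> [-2, -3]
  satisfied 1 clause(s); 4 remain; assigned so far: [4]
unit clause [-1] forces x1=F; simplify:
  satisfied 2 clause(s); 2 remain; assigned so far: [1, 4]

Answer: x1=F x4=T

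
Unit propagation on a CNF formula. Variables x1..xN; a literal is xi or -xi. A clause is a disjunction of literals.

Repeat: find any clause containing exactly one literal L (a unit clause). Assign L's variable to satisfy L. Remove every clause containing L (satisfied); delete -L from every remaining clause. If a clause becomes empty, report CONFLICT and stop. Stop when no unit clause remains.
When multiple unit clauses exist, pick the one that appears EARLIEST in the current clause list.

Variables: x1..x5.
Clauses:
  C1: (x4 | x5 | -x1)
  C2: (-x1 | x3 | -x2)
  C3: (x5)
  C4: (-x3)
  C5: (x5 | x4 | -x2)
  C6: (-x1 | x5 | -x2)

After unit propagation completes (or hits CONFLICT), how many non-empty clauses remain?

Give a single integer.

unit clause [5] forces x5=T; simplify:
  satisfied 4 clause(s); 2 remain; assigned so far: [5]
unit clause [-3] forces x3=F; simplify:
  drop 3 from [-1, 3, -2] -> [-1, -2]
  satisfied 1 clause(s); 1 remain; assigned so far: [3, 5]

Answer: 1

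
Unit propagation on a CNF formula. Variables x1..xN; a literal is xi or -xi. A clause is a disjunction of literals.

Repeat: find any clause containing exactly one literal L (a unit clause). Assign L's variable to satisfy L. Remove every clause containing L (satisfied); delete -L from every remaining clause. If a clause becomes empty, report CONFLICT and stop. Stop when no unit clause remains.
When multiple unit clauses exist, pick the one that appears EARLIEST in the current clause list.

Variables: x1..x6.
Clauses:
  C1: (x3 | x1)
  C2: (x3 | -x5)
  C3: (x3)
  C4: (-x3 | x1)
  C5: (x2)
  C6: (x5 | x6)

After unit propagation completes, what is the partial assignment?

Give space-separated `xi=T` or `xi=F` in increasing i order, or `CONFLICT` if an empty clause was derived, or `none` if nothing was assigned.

Answer: x1=T x2=T x3=T

Derivation:
unit clause [3] forces x3=T; simplify:
  drop -3 from [-3, 1] -> [1]
  satisfied 3 clause(s); 3 remain; assigned so far: [3]
unit clause [1] forces x1=T; simplify:
  satisfied 1 clause(s); 2 remain; assigned so far: [1, 3]
unit clause [2] forces x2=T; simplify:
  satisfied 1 clause(s); 1 remain; assigned so far: [1, 2, 3]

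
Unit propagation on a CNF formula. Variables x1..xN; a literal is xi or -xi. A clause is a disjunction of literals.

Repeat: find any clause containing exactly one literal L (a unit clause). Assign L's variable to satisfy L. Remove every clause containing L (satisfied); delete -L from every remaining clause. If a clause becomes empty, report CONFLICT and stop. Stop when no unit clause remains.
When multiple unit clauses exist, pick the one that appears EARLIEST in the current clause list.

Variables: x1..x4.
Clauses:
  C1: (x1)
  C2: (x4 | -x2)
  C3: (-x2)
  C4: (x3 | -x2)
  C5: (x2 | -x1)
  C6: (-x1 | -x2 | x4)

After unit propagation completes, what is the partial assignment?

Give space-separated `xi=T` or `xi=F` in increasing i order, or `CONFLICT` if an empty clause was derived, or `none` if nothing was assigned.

unit clause [1] forces x1=T; simplify:
  drop -1 from [2, -1] -> [2]
  drop -1 from [-1, -2, 4] -> [-2, 4]
  satisfied 1 clause(s); 5 remain; assigned so far: [1]
unit clause [-2] forces x2=F; simplify:
  drop 2 from [2] -> [] (empty!)
  satisfied 4 clause(s); 1 remain; assigned so far: [1, 2]
CONFLICT (empty clause)

Answer: CONFLICT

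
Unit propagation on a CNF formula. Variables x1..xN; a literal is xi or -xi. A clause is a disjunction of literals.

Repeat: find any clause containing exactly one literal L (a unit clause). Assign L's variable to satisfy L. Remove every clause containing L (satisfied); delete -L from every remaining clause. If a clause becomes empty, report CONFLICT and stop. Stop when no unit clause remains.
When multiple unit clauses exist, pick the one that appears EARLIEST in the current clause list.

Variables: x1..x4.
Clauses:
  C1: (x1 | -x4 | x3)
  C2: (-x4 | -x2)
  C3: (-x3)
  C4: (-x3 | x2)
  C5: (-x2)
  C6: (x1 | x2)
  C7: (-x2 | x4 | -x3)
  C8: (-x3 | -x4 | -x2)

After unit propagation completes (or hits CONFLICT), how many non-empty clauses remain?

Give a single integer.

unit clause [-3] forces x3=F; simplify:
  drop 3 from [1, -4, 3] -> [1, -4]
  satisfied 4 clause(s); 4 remain; assigned so far: [3]
unit clause [-2] forces x2=F; simplify:
  drop 2 from [1, 2] -> [1]
  satisfied 2 clause(s); 2 remain; assigned so far: [2, 3]
unit clause [1] forces x1=T; simplify:
  satisfied 2 clause(s); 0 remain; assigned so far: [1, 2, 3]

Answer: 0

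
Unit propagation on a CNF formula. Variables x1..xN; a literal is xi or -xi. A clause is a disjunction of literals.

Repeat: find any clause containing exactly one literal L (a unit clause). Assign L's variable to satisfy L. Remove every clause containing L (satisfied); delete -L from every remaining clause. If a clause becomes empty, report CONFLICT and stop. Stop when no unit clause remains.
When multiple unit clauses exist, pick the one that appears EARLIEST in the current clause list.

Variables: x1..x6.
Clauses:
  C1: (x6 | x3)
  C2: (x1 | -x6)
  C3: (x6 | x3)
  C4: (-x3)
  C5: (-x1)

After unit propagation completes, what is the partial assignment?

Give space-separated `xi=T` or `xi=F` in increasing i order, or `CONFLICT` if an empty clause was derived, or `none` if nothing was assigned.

Answer: CONFLICT

Derivation:
unit clause [-3] forces x3=F; simplify:
  drop 3 from [6, 3] -> [6]
  drop 3 from [6, 3] -> [6]
  satisfied 1 clause(s); 4 remain; assigned so far: [3]
unit clause [6] forces x6=T; simplify:
  drop -6 from [1, -6] -> [1]
  satisfied 2 clause(s); 2 remain; assigned so far: [3, 6]
unit clause [1] forces x1=T; simplify:
  drop -1 from [-1] -> [] (empty!)
  satisfied 1 clause(s); 1 remain; assigned so far: [1, 3, 6]
CONFLICT (empty clause)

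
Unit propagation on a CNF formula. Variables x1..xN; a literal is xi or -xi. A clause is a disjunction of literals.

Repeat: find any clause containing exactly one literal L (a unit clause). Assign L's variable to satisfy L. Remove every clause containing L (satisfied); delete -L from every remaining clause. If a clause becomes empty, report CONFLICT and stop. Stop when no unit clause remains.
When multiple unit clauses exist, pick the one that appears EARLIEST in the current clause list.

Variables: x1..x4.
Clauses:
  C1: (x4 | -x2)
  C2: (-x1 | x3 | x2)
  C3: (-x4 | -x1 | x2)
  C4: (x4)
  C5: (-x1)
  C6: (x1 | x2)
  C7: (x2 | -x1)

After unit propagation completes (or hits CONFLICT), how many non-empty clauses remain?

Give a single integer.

Answer: 0

Derivation:
unit clause [4] forces x4=T; simplify:
  drop -4 from [-4, -1, 2] -> [-1, 2]
  satisfied 2 clause(s); 5 remain; assigned so far: [4]
unit clause [-1] forces x1=F; simplify:
  drop 1 from [1, 2] -> [2]
  satisfied 4 clause(s); 1 remain; assigned so far: [1, 4]
unit clause [2] forces x2=T; simplify:
  satisfied 1 clause(s); 0 remain; assigned so far: [1, 2, 4]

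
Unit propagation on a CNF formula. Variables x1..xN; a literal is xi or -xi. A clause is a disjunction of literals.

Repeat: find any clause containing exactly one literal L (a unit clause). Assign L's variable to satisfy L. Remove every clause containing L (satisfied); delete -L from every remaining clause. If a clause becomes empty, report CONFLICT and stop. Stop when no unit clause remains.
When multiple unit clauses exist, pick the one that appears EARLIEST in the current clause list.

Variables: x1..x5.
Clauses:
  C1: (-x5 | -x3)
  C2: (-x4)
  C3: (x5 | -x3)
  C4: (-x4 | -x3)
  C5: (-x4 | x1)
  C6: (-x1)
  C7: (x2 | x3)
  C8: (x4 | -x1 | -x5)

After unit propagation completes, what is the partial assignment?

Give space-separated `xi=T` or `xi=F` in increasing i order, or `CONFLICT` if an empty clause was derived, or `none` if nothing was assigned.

unit clause [-4] forces x4=F; simplify:
  drop 4 from [4, -1, -5] -> [-1, -5]
  satisfied 3 clause(s); 5 remain; assigned so far: [4]
unit clause [-1] forces x1=F; simplify:
  satisfied 2 clause(s); 3 remain; assigned so far: [1, 4]

Answer: x1=F x4=F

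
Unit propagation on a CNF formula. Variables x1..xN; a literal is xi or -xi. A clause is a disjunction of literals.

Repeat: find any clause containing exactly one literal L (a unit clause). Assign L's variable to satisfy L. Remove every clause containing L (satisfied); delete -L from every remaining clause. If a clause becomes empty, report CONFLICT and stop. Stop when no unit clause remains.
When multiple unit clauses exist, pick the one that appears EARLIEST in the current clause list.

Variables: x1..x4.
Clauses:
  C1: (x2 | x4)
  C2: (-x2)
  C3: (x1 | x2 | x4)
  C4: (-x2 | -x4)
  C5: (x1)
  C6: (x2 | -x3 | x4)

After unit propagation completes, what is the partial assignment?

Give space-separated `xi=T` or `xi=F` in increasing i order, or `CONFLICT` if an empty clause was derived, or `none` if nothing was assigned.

Answer: x1=T x2=F x4=T

Derivation:
unit clause [-2] forces x2=F; simplify:
  drop 2 from [2, 4] -> [4]
  drop 2 from [1, 2, 4] -> [1, 4]
  drop 2 from [2, -3, 4] -> [-3, 4]
  satisfied 2 clause(s); 4 remain; assigned so far: [2]
unit clause [4] forces x4=T; simplify:
  satisfied 3 clause(s); 1 remain; assigned so far: [2, 4]
unit clause [1] forces x1=T; simplify:
  satisfied 1 clause(s); 0 remain; assigned so far: [1, 2, 4]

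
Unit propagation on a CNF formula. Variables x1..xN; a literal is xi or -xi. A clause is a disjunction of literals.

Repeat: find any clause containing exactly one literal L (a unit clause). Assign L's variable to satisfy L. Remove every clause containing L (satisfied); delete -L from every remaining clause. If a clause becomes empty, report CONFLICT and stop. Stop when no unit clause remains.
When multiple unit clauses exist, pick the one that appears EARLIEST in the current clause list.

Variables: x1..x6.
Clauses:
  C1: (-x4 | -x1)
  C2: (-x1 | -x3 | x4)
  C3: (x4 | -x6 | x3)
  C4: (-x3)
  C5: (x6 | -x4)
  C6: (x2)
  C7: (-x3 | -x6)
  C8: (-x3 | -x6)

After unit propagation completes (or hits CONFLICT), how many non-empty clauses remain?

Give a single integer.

Answer: 3

Derivation:
unit clause [-3] forces x3=F; simplify:
  drop 3 from [4, -6, 3] -> [4, -6]
  satisfied 4 clause(s); 4 remain; assigned so far: [3]
unit clause [2] forces x2=T; simplify:
  satisfied 1 clause(s); 3 remain; assigned so far: [2, 3]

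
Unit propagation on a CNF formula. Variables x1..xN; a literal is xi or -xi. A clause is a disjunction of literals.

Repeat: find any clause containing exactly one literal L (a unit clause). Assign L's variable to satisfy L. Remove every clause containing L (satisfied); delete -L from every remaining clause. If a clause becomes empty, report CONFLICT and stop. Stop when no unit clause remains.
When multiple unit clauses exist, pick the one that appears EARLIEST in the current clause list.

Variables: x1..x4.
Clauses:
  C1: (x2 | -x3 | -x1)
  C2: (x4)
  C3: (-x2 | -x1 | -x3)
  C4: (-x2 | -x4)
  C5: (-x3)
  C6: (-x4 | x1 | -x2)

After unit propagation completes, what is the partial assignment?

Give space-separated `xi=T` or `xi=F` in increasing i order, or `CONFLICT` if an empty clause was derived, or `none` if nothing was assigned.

Answer: x2=F x3=F x4=T

Derivation:
unit clause [4] forces x4=T; simplify:
  drop -4 from [-2, -4] -> [-2]
  drop -4 from [-4, 1, -2] -> [1, -2]
  satisfied 1 clause(s); 5 remain; assigned so far: [4]
unit clause [-2] forces x2=F; simplify:
  drop 2 from [2, -3, -1] -> [-3, -1]
  satisfied 3 clause(s); 2 remain; assigned so far: [2, 4]
unit clause [-3] forces x3=F; simplify:
  satisfied 2 clause(s); 0 remain; assigned so far: [2, 3, 4]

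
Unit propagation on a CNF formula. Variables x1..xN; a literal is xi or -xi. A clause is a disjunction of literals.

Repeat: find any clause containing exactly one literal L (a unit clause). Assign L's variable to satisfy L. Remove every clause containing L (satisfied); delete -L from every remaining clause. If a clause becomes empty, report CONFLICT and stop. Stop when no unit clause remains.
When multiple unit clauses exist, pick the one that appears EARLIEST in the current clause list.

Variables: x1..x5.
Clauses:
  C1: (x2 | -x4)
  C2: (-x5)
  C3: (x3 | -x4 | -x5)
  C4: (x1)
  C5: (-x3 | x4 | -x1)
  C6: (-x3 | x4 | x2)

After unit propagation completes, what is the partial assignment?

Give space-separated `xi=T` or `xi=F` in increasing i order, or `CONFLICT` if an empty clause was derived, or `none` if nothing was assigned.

Answer: x1=T x5=F

Derivation:
unit clause [-5] forces x5=F; simplify:
  satisfied 2 clause(s); 4 remain; assigned so far: [5]
unit clause [1] forces x1=T; simplify:
  drop -1 from [-3, 4, -1] -> [-3, 4]
  satisfied 1 clause(s); 3 remain; assigned so far: [1, 5]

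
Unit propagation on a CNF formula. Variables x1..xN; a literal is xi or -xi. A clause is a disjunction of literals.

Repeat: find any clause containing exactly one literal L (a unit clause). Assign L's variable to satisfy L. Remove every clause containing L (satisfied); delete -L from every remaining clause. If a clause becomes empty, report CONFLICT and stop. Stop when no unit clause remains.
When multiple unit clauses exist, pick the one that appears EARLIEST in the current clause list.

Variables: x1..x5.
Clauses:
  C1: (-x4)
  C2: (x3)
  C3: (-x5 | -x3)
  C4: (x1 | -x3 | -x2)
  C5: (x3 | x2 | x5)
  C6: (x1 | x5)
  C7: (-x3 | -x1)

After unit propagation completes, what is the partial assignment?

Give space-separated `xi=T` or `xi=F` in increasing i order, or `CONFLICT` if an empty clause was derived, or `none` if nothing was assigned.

Answer: CONFLICT

Derivation:
unit clause [-4] forces x4=F; simplify:
  satisfied 1 clause(s); 6 remain; assigned so far: [4]
unit clause [3] forces x3=T; simplify:
  drop -3 from [-5, -3] -> [-5]
  drop -3 from [1, -3, -2] -> [1, -2]
  drop -3 from [-3, -1] -> [-1]
  satisfied 2 clause(s); 4 remain; assigned so far: [3, 4]
unit clause [-5] forces x5=F; simplify:
  drop 5 from [1, 5] -> [1]
  satisfied 1 clause(s); 3 remain; assigned so far: [3, 4, 5]
unit clause [1] forces x1=T; simplify:
  drop -1 from [-1] -> [] (empty!)
  satisfied 2 clause(s); 1 remain; assigned so far: [1, 3, 4, 5]
CONFLICT (empty clause)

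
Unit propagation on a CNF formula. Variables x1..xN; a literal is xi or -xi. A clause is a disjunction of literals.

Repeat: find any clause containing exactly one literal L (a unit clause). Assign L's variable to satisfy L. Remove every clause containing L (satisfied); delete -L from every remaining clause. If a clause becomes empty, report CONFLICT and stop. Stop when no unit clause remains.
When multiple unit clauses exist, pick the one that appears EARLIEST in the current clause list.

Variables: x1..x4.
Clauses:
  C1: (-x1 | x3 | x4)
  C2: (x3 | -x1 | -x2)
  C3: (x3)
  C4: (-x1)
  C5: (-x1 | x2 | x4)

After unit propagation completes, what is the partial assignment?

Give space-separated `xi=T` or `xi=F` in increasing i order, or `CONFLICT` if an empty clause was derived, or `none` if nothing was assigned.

Answer: x1=F x3=T

Derivation:
unit clause [3] forces x3=T; simplify:
  satisfied 3 clause(s); 2 remain; assigned so far: [3]
unit clause [-1] forces x1=F; simplify:
  satisfied 2 clause(s); 0 remain; assigned so far: [1, 3]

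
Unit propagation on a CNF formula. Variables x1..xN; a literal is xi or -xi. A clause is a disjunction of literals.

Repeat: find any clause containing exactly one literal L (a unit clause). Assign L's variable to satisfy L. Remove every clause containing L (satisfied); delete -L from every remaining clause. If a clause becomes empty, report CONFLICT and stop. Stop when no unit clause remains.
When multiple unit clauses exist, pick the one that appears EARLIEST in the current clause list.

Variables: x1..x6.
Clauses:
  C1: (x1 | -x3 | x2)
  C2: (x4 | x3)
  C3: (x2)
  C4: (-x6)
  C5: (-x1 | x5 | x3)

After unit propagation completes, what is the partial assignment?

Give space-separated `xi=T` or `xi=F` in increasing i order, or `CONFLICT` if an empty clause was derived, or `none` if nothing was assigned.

unit clause [2] forces x2=T; simplify:
  satisfied 2 clause(s); 3 remain; assigned so far: [2]
unit clause [-6] forces x6=F; simplify:
  satisfied 1 clause(s); 2 remain; assigned so far: [2, 6]

Answer: x2=T x6=F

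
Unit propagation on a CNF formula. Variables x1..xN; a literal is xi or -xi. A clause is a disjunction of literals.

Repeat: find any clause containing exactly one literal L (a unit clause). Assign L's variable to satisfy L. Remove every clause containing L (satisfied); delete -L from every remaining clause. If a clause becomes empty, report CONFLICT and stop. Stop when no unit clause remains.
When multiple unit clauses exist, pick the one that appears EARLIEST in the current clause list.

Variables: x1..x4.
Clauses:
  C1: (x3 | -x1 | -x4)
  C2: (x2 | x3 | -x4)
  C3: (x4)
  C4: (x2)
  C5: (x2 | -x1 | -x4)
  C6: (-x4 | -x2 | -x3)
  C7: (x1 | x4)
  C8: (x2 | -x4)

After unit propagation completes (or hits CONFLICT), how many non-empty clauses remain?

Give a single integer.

Answer: 0

Derivation:
unit clause [4] forces x4=T; simplify:
  drop -4 from [3, -1, -4] -> [3, -1]
  drop -4 from [2, 3, -4] -> [2, 3]
  drop -4 from [2, -1, -4] -> [2, -1]
  drop -4 from [-4, -2, -3] -> [-2, -3]
  drop -4 from [2, -4] -> [2]
  satisfied 2 clause(s); 6 remain; assigned so far: [4]
unit clause [2] forces x2=T; simplify:
  drop -2 from [-2, -3] -> [-3]
  satisfied 4 clause(s); 2 remain; assigned so far: [2, 4]
unit clause [-3] forces x3=F; simplify:
  drop 3 from [3, -1] -> [-1]
  satisfied 1 clause(s); 1 remain; assigned so far: [2, 3, 4]
unit clause [-1] forces x1=F; simplify:
  satisfied 1 clause(s); 0 remain; assigned so far: [1, 2, 3, 4]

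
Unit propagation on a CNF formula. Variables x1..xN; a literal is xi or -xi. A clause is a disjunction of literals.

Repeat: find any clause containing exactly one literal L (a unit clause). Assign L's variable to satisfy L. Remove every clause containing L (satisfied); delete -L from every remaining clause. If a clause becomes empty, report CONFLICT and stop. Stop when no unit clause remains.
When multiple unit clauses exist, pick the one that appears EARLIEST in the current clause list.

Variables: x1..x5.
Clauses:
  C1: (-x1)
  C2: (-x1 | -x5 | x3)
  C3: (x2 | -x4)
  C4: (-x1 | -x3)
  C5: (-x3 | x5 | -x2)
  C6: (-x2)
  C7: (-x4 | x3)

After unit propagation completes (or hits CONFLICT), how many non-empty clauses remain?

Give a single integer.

unit clause [-1] forces x1=F; simplify:
  satisfied 3 clause(s); 4 remain; assigned so far: [1]
unit clause [-2] forces x2=F; simplify:
  drop 2 from [2, -4] -> [-4]
  satisfied 2 clause(s); 2 remain; assigned so far: [1, 2]
unit clause [-4] forces x4=F; simplify:
  satisfied 2 clause(s); 0 remain; assigned so far: [1, 2, 4]

Answer: 0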